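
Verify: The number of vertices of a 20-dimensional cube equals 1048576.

True. The 20-cube has 2^20 = 1048576 vertices.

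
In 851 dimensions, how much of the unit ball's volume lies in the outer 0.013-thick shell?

V(inner)/V(outer) = ((1-0.013)/1)^851 ≈ 1.458e-05, so the shell fraction is 0.999985.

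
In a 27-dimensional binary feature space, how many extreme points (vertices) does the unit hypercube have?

Each vertex is a binary string of length 27, so there are 2^27 = 134217728.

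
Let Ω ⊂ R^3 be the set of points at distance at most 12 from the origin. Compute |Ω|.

The n-ball volume is π^(n/2)·r^n/Γ(n/2+1). With n=3, r=12: V = 2304·π ≈ 7238.23.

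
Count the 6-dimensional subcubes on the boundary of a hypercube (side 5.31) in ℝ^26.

Choose 6 of 26 axes to span the face (C(26,6) = 230230 ways), then fix each of the remaining 20 coordinates at one of its two extreme values (2^20 = 1048576 ways): 230230·1048576 = 241413652480.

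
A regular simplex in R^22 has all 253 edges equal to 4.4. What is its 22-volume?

V = (4.4^22 / 22!) · √((22+1) / 2^22) ≈ 2.9835e-10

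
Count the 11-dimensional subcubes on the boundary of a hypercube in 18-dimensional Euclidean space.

An n-cube has C(n,k)·2^(n-k) k-faces. Here C(18,11)·2^7 = 31824·128 = 4073472.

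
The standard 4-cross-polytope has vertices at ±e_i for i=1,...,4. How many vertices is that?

Number of vertices = 2n = 8.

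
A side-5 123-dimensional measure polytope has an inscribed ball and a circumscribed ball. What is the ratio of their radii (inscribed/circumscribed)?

For an n-cube of any side s, the inradius is s/2 and the circumradius is s√n/2, so the ratio is 1/√123 ≈ 0.090167.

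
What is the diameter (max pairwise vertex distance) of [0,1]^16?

Diagonal = √16 · 1 = 4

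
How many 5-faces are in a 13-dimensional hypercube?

An n-cube has C(n,k)·2^(n-k) k-faces. Here C(13,5)·2^8 = 1287·256 = 329472.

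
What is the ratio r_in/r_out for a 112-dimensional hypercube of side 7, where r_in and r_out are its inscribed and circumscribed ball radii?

r_in = 7/2 (half the side); r_out = 7√112/2 (half the diagonal). Ratio = 1/√112 ≈ 0.0944911.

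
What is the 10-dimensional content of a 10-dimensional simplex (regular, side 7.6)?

V_10 = √(11) · 7.6^10 / (10! · 2^(10/2)) ≈ 18.362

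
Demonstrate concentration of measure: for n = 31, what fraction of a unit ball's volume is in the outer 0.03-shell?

1 - (1-0.03)^31 ≈ 0.611023 ≈ 61.10%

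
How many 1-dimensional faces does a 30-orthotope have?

f_1(30-cube) = (30 choose 1) · 2^29 = 16106127360.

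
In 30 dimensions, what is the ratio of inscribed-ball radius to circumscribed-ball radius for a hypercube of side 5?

For an n-cube of any side s, the inradius is s/2 and the circumradius is s√n/2, so the ratio is 1/√30 ≈ 0.182574.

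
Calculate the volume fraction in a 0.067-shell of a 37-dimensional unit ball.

V(inner)/V(outer) = ((1-0.067)/1)^37 ≈ 0.07685, so the shell fraction is 0.923154.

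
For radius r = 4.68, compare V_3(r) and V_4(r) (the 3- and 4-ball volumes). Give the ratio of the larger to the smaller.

V_3(4.68) ≈ 429.365, V_4(4.68) ≈ 2367.3. The 4-ball is larger by a factor of 5.513.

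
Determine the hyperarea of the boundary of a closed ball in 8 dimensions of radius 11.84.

|∂B_8(11.84)| ≈ 1.05911e+09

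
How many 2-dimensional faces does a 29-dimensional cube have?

Number of 2-faces = C(29,2) · 2^(29-2) = 406 · 134217728 = 54492397568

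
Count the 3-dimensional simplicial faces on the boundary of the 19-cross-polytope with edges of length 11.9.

f_3(19-orthoplex) = 2^4 · (19 choose 4) = 62016.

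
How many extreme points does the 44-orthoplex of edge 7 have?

The 44-dimensional cross-polytope has 2n = 2·44 = 88 vertices.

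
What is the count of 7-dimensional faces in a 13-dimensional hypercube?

f_7(13-cube) = (13 choose 7) · 2^6 = 109824.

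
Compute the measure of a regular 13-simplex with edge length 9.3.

V = (9.3^13 / 13!) · √((13+1) / 2^13) ≈ 25.8444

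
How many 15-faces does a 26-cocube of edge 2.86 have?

An n-cross-polytope has 2^(k+1)·C(n,k+1) k-faces. Here 2^16·C(26,16) = 65536·5311735 = 348109864960.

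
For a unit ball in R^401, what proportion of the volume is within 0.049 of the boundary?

1 - (1-0.049)^401 ≈ 0.9999999982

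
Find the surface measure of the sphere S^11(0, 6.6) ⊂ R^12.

|∂B_12(6.6)| ≈ 1.65856e+10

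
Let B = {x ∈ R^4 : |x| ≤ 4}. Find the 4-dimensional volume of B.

The n-ball volume is π^(n/2)·r^n/Γ(n/2+1). With n=4, r=4: V = 128·π^2 ≈ 1263.31.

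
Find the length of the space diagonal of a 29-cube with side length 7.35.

d = √(7.35² + 7.35² + ... + 7.35²) [29 terms] = √(29·7.35²) = 7.35√29 ≈ 39.581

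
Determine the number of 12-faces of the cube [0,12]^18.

An n-cube has C(n,k)·2^(n-k) k-faces. Here C(18,12)·2^6 = 18564·64 = 1188096.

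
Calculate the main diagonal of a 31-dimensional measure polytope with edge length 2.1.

d = √(2.1² + 2.1² + ... + 2.1²) [31 terms] = √(31·2.1²) = 2.1√31 ≈ 11.6923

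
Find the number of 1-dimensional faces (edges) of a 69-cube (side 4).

Each of the 2^69 = 590295810358705651712 vertices has degree 69; total edges = 69·2^69/2 = 20365205457375344984064.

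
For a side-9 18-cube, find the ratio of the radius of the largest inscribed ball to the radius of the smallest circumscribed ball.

r_in / r_out = (9/2) / (9√18/2) = 1/√18 ≈ 0.235702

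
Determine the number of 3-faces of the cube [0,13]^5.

Number of 3-faces = C(5,3) · 2^(5-3) = 10 · 4 = 40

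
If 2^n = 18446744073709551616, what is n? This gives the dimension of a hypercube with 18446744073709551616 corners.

The n-cube has 2^n vertices, and 18446744073709551616 = 2^64, so n = 64.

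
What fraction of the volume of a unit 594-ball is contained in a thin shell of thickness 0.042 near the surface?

V(inner)/V(outer) = ((1-0.042)/1)^594 ≈ 8.533e-12, so the shell fraction is 1 - 8.533e-12.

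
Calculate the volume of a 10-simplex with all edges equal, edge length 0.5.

V = (0.5^10 / 10!) · √((10+1) / 2^10) ≈ 2.78922e-11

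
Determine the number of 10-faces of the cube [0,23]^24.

An n-cube has C(n,k)·2^(n-k) k-faces. Here C(24,10)·2^14 = 1961256·16384 = 32133218304.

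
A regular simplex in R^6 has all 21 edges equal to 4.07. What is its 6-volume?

V_6 = √(7) · 4.07^6 / (6! · 2^(6/2)) ≈ 2.08782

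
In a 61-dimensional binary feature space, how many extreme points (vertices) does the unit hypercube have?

Each vertex is a binary string of length 61, so there are 2^61 = 2305843009213693952.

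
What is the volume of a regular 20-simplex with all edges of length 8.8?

V = (8.8^20 / 20!) · √((20+1) / 2^20) ≈ 0.0142672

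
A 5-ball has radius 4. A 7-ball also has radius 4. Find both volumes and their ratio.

V_5(4) ≈ 5390.12. V_7(4) ≈ 77410.6. Ratio V_5/V_7 ≈ 0.06963.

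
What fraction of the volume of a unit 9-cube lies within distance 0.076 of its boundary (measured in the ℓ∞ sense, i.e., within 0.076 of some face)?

The inner cube has side 1-2·0.076 = 0.848 and volume (0.848)^9 ≈ 0.2268, so the shell holds 0.773242 of the volume.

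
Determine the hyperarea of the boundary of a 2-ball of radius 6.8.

|∂B_2(6.8)| = 2πr = 2π·6.8 ≈ 42.7257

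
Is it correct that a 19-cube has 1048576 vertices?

False. The 19-cube has 2^19 = 524288 vertices.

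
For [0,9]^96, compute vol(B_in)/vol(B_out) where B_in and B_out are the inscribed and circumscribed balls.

V_in / V_out = (r_in/r_out)^96 = (1/√96)^96 = 96^(-96/2) ≈ 7.09546e-96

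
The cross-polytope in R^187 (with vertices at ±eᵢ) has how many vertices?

The 187-dimensional cross-polytope has 2n = 2·187 = 374 vertices.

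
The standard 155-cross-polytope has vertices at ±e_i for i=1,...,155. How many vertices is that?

Number of vertices = 2n = 310.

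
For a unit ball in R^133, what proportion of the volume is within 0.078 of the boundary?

Shell fraction = 1 - (1-0.078)^133 ≈ 0.99998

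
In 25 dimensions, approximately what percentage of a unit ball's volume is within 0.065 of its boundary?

1 - (1-0.065)^25 ≈ 0.813667 ≈ 81.37%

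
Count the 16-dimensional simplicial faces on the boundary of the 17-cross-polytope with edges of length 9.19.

An n-cross-polytope has 2^(k+1)·C(n,k+1) k-faces. Here 2^17·C(17,17) = 131072·1 = 131072.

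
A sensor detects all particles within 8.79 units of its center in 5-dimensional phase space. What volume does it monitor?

Volume = π^{5/2}·(8.79)^5/Γ(7/2) ≈ 276212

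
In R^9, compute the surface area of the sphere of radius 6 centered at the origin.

The surface area of an n-ball is 2π^(n/2) r^(n-1) / Γ(n/2). For n=9, r=6: 17915904·π^4/35 ≈ 4.98621e+07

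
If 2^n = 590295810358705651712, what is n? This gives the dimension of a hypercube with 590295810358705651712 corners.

n = log_2(590295810358705651712) = 69.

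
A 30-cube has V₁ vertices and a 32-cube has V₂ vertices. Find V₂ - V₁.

V₁ = 2^30 = 1073741824. V₂ = 2^32 = 4294967296. V₂ - V₁ = 3221225472.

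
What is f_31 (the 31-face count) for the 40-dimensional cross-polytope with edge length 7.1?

Each 31-face is the convex hull of 32 vertices, one chosen as ±e_i from each of 32 distinct axes: 2^32·C(40,32) = 330303106984181760.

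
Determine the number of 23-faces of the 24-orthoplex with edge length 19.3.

f_23(24-orthoplex) = 2^24 · (24 choose 24) = 16777216.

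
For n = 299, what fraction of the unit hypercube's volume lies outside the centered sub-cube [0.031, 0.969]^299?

1 - (1 - 2·0.031)^299 = 1 - 0.938^299 ≈ 0.9999999951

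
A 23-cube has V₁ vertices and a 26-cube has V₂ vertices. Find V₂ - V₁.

V₁ = 2^23 = 8388608. V₂ = 2^26 = 67108864. V₂ - V₁ = 58720256.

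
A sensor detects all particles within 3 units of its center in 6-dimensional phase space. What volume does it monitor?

The n-ball volume is π^(n/2)·r^n/Γ(n/2+1). With n=6, r=3: V = 243·π^3/2 ≈ 3767.26.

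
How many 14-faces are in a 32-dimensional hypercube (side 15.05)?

Choose 14 of 32 axes to span the face (C(32,14) = 471435600 ways), then fix each of the remaining 18 coordinates at one of its two extreme values (2^18 = 262144 ways): 471435600·262144 = 123584013926400.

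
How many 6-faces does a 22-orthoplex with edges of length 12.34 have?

Number of 6-faces = 2^(6+1) · C(22,6+1) = 128 · 170544 = 21829632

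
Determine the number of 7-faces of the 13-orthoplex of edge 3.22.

f_7(13-orthoplex) = 2^8 · (13 choose 8) = 329472.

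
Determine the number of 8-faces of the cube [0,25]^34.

An n-cube has C(n,k)·2^(n-k) k-faces. Here C(34,8)·2^26 = 18156204·67108864 = 1218442224992256.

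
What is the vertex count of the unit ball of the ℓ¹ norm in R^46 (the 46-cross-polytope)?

Number of vertices = 2n = 92.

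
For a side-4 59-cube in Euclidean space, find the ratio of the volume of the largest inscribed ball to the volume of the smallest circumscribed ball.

V_in/V_out = n^(-n/2) = 59^(-59/2) ≈ 5.75262e-53.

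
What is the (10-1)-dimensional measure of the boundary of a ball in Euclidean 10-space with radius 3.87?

The surface area of an n-ball is 2π^(n/2) r^(n-1) / Γ(n/2). For n=10, r=3.87: 4.96554e+06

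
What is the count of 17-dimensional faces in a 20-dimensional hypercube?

Choose 17 of 20 axes to span the face (C(20,17) = 1140 ways), then fix each of the remaining 3 coordinates at one of its two extreme values (2^3 = 8 ways): 1140·8 = 9120.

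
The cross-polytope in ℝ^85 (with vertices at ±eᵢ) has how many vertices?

Number of vertices = 2n = 170.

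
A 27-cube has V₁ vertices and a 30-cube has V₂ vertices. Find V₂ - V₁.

V₁ = 2^27 = 134217728. V₂ = 2^30 = 1073741824. V₂ - V₁ = 939524096.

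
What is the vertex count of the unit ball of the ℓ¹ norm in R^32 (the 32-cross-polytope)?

An n-cross-polytope has 2n vertices; here n = 32, giving 64.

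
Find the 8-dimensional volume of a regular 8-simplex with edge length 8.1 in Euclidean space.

For a regular n-simplex with edge a, V = (a^n / n!)·√((n+1)/2^n). With a=8.1, n=8: V ≈ 86.171.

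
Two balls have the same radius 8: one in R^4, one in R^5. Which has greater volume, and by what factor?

V_4(8) ≈ 20212.9, V_5(8) ≈ 172484. The 5-ball is larger by a factor of 8.533.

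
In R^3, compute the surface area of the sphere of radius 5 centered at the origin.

The surface area of an n-ball is 2π^(n/2) r^(n-1) / Γ(n/2). For n=3, r=5: 4πr² = 4π·(5)² ≈ 314.159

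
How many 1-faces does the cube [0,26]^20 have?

Each of the 2^20 = 1048576 vertices has degree 20; total edges = 20·2^20/2 = 10485760.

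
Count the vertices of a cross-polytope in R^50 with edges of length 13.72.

Number of vertices = 2n = 100.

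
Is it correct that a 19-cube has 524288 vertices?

True. The 19-cube has 2^19 = 524288 vertices.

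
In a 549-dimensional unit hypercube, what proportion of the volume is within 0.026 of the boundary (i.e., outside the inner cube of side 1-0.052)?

The inner cube has side 1-2·0.026 = 0.948 and volume (0.948)^549 ≈ 1.853e-13, so the shell holds 1 - 1.853e-13 of the volume.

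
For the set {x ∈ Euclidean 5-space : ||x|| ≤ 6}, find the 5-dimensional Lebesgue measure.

V = 20736·π^2/5 ≈ 40931.2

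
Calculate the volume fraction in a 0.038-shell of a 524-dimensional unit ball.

1 - (1-0.038)^524 ≈ 0.9999999985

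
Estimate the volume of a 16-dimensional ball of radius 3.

V_16(3) = π^(16/2) · (3)^16 / Γ(16/2 + 1) = 4782969·π^8/4480 ≈ 1.01302e+07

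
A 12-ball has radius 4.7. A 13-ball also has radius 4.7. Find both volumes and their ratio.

V_12(4.7) ≈ 1.55146e+08. V_13(4.7) ≈ 4.97294e+08. Ratio V_12/V_13 ≈ 0.312.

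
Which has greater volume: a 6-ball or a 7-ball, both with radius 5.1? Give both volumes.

V_6(5.1) ≈ 90932.6. V_7(5.1) ≈ 424006. The 7-ball is larger.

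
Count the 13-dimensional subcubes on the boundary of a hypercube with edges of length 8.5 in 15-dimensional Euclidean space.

f_13(15-cube) = (15 choose 13) · 2^2 = 420.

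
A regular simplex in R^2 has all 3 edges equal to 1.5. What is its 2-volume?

Area = (√3/4) · 1.5² = 0.974279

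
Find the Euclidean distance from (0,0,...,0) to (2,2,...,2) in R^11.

The space diagonal of an n-cube of side s is s√n. Here 2·√11 ≈ 6.63325.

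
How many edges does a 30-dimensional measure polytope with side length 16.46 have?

Number of 1-faces = C(30,1)·2^(30-1) = 30·536870912 = 16106127360.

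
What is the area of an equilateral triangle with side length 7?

Area = (√3/4) · 7² = 21.2176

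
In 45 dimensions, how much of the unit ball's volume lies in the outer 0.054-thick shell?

Shell fraction = 1 - (1-0.054)^45 ≈ 0.917757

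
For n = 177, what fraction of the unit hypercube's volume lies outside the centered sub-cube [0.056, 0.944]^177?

The inner cube has side 1-2·0.056 = 0.888 and volume (0.888)^177 ≈ 7.398e-10, so the shell holds 0.9999999993 of the volume.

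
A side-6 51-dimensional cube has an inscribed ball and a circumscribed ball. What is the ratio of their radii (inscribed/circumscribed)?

For an n-cube of any side s, the inradius is s/2 and the circumradius is s√n/2, so the ratio is 1/√51 ≈ 0.140028.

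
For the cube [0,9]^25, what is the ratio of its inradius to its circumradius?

For an n-cube of any side s, the inradius is s/2 and the circumradius is s√n/2, so the ratio is 1/√25 ≈ 0.2.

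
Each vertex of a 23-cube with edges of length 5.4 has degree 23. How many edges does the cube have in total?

Number of 1-faces = C(23,1)·2^(23-1) = 23·4194304 = 96468992.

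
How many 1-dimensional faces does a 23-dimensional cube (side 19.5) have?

Number of 1-faces = C(23,1) · 2^(23-1) = 23 · 4194304 = 96468992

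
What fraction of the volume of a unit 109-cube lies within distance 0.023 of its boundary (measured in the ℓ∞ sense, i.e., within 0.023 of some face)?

1 - (1 - 2·0.023)^109 = 1 - 0.954^109 ≈ 0.994101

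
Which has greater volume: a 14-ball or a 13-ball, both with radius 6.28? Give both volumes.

V_14(6.28) ≈ 8.89311e+10. V_13(6.28) ≈ 2.15187e+10. The 14-ball is larger.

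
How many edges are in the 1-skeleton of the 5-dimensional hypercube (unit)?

An n-cube has n·2^(n-1) edges. With n = 5: 5·16 = 80.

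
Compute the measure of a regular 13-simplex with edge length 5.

Volume = 5^13 · √(14/2^13) / 13! ≈ 0.00810399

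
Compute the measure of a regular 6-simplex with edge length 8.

V_6 = √(7) · 8^6 / (6! · 2^(6/2)) ≈ 120.411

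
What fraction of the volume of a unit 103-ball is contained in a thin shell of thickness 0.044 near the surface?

V(inner)/V(outer) = ((1-0.044)/1)^103 ≈ 0.009709, so the shell fraction is 0.990291.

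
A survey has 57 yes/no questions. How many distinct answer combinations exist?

Each vertex is a binary string of length 57, so there are 2^57 = 144115188075855872.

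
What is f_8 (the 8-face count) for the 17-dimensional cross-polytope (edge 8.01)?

Number of 8-faces = 2^(8+1) · C(17,8+1) = 512 · 24310 = 12446720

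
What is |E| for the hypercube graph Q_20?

Number of 1-faces = C(20,1)·2^(20-1) = 20·524288 = 10485760.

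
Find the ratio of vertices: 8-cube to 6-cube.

The 8-cube has 2^8 = 256 vertices. The 6-cube has 2^6 = 64 vertices. Ratio: 256/64 = 4.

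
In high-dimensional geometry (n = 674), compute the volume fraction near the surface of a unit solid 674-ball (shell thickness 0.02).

1 - (1-0.02)^674 ≈ 0.99999878 ≈ 99.999878%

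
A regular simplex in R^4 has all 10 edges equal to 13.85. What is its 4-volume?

V = (13.85^4 / 4!) · √((4+1) / 2^4) ≈ 857.063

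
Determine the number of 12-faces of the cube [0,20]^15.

An n-cube has C(n,k)·2^(n-k) k-faces. Here C(15,12)·2^3 = 455·8 = 3640.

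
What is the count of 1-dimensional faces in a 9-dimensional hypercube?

Number of 1-faces = C(9,1) · 2^(9-1) = 9 · 256 = 2304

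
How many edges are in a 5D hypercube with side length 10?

f_1(5-cube) = (5 choose 1) · 2^4 = 80.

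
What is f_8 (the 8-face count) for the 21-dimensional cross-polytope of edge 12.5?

An n-cross-polytope has 2^(k+1)·C(n,k+1) k-faces. Here 2^9·C(21,9) = 512·293930 = 150492160.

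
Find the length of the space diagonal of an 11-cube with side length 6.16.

d = √(6.16² + 6.16² + ... + 6.16²) [11 terms] = √(11·6.16²) = 6.16√11 ≈ 20.4304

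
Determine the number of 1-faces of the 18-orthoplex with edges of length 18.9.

An n-cross-polytope has 2^(k+1)·C(n,k+1) k-faces. Here 2^2·C(18,2) = 4·153 = 612.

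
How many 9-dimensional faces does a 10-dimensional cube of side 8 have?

f_9(10-cube) = (10 choose 9) · 2^1 = 20.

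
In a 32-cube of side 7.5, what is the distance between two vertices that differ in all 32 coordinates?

The space diagonal of an n-cube of side s is s√n. Here 7.5·√32 ≈ 42.4264.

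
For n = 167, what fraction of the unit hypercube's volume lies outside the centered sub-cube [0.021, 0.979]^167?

1 - (1 - 2·0.021)^167 = 1 - 0.958^167 ≈ 0.999227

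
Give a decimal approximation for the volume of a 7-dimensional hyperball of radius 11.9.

Volume = π^{7/2}·(11.9)^7/Γ(9/2) ≈ 1.59665e+08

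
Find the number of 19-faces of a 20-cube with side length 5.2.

An n-cube has C(n,k)·2^(n-k) k-faces. Here C(20,19)·2^1 = 20·2 = 40.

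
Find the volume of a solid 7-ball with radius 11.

The n-ball volume is π^(n/2)·r^n/Γ(n/2+1). With n=7, r=11: V = 311794736·π^3/105 ≈ 9.20723e+07.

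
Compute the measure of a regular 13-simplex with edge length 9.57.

V_13 = √(14) · 9.57^13 / (13! · 2^(13/2)) ≈ 37.4925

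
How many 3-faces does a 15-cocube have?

Number of 3-faces = 2^(3+1) · C(15,3+1) = 16 · 1365 = 21840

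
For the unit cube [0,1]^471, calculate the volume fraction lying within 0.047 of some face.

The inner cube has side 1-2·0.047 = 0.906 and volume (0.906)^471 ≈ 6.418e-21, so the shell holds 1 - 6.418e-21 of the volume.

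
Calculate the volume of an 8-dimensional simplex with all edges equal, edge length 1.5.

Volume = 1.5^8 · √(9/2^8) / 8! ≈ 0.000119182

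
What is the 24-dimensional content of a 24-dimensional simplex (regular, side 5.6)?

Volume = 5.6^24 · √(25/2^24) / 24! ≈ 1.77999e-09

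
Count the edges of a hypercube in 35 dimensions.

Each of the 2^35 = 34359738368 vertices has degree 35; total edges = 35·2^35/2 = 601295421440.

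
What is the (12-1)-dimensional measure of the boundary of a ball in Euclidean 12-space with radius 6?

S = n·V_n(r)/r = 12·V_12(6)/6 (volume-to-surface relation), giving 30233088·π^6/5 ≈ 5.81315e+09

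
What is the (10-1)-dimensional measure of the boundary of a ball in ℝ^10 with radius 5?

S = n·V_n(r)/r = 10·V_10(5)/5 (volume-to-surface relation), giving 1953125·π^5/12 ≈ 4.98079e+07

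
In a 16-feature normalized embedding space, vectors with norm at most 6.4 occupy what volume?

Volume = π^{16/2}·(6.4)^16/Γ(9) ≈ 1.86448e+12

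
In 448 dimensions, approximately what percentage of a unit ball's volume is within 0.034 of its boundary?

1 - (1-0.034)^448 ≈ 0.9999998139 ≈ 99.999981%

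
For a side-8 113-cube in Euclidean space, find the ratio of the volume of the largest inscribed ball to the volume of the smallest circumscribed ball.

The radii are 8/2 and 8√113/2, so the volume ratio is (1/√113)^113 = 113^{-113/2} ≈ 1.00246e-116.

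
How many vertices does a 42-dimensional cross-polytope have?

The vertices are ±e_1, ..., ±e_42, so there are 2·42 = 84.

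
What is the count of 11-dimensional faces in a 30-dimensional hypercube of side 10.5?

Choose 11 of 30 axes to span the face (C(30,11) = 54627300 ways), then fix each of the remaining 19 coordinates at one of its two extreme values (2^19 = 524288 ways): 54627300·524288 = 28640437862400.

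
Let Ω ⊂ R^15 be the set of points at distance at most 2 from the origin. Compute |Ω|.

V_15(2) = π^(15/2) · (2)^15 / Γ(15/2 + 1) = 8388608·π^7/2027025 ≈ 12499.1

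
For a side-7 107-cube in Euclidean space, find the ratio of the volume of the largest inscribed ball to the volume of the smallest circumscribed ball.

V_in/V_out = n^(-n/2) = 107^(-107/2) ≈ 2.67897e-109.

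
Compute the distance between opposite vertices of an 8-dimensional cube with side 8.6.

Diagonal = √8 · 8.6 ≈ 24.3245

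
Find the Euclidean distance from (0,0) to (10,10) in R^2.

||(10,10,...,10)|| = √(2)·10 ≈ 14.1421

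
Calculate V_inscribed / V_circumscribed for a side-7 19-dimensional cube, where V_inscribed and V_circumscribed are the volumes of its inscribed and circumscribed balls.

The radii are 7/2 and 7√19/2, so the volume ratio is (1/√19)^19 = 19^{-19/2} ≈ 7.10953e-13.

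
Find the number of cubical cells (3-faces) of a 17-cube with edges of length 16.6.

Choose 3 of 17 axes to span the face (C(17,3) = 680 ways), then fix each of the remaining 14 coordinates at one of its two extreme values (2^14 = 16384 ways): 680·16384 = 11141120.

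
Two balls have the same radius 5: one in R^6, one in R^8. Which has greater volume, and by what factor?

V_6(5) ≈ 80745.5, V_8(5) ≈ 1.58543e+06. The 8-ball is larger by a factor of 19.63.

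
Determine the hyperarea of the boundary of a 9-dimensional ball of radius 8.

|∂B_9(8)| = 536870912·π^4/105 ≈ 4.98058e+08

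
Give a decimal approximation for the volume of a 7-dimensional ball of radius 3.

The n-ball volume is π^(n/2)·r^n/Γ(n/2+1). With n=7, r=3: V = 11664·π^3/35 ≈ 10333.1.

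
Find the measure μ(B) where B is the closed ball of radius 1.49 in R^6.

Volume = π^{6/2}·(1.49)^6/Γ(4) ≈ 56.5478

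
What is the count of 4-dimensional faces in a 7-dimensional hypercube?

Choose 4 of 7 axes to span the face (C(7,4) = 35 ways), then fix each of the remaining 3 coordinates at one of its two extreme values (2^3 = 8 ways): 35·8 = 280.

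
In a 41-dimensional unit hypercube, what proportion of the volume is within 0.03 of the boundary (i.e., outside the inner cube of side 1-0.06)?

1 - (1 - 2·0.03)^41 = 1 - 0.94^41 ≈ 0.920888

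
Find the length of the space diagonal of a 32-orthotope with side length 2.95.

||(2.95,2.95,...,2.95)|| = √(32)·2.95 ≈ 16.6877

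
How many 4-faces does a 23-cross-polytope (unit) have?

Number of 4-faces = 2^(4+1) · C(23,4+1) = 32 · 33649 = 1076768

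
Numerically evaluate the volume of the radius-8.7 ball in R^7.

V_7(8.7) = π^(7/2) · (8.7)^7 / Γ(7/2 + 1) ≈ 1.78244e+07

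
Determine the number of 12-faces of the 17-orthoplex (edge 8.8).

Each 12-face is the convex hull of 13 vertices, one chosen as ±e_i from each of 13 distinct axes: 2^13·C(17,13) = 19496960.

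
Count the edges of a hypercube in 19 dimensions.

Number of 1-faces = C(19,1)·2^(19-1) = 19·262144 = 4980736.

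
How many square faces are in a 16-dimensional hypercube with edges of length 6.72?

An n-cube has C(n,k)·2^(n-k) k-faces. Here C(16,2)·2^14 = 120·16384 = 1966080.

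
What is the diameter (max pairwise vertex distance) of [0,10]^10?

d = √(10² + 10² + ... + 10²) [10 terms] = √(10·10²) = 10√10 ≈ 31.6228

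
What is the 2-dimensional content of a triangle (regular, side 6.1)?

Area = (√3/4) · 6.1² = 16.1124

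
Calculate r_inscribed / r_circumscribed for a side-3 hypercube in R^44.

r_in = 3/2 (half the side); r_out = 3√44/2 (half the diagonal). Ratio = 1/√44 ≈ 0.150756.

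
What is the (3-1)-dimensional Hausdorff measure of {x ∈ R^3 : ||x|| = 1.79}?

The surface area of an n-ball is 2π^(n/2) r^(n-1) / Γ(n/2). For n=3, r=1.79: 4πr² = 4π·(1.79)² ≈ 40.2639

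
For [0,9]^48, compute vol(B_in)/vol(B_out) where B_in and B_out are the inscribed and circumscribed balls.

V_in / V_out = (r_in/r_out)^48 = (1/√48)^48 = 48^(-48/2) ≈ 4.469e-41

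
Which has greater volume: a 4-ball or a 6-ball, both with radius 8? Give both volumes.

V_4(8) ≈ 20212.9. V_6(8) ≈ 1.35468e+06. The 6-ball is larger.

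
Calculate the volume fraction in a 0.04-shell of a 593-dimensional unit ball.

V(inner)/V(outer) = ((1-0.04)/1)^593 ≈ 3.068e-11, so the shell fraction is 1 - 3.068e-11.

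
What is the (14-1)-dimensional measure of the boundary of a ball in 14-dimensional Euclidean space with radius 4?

S = n·V_n(r)/r = 14·V_14(4)/4 (volume-to-surface relation), giving 8388608·π^7/45 ≈ 5.63023e+08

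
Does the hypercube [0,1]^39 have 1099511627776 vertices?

False. The 39-cube has 2^39 = 549755813888 vertices.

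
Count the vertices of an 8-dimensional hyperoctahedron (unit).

Number of vertices = 2n = 16.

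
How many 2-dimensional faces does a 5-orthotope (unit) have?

An n-cube has C(n,k)·2^(n-k) k-faces. Here C(5,2)·2^3 = 10·8 = 80.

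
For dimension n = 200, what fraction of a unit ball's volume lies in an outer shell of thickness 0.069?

1 - (1-0.069)^200 ≈ 0.9999993835 ≈ 99.999938%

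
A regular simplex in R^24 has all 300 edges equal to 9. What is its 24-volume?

Volume = 9^24 · √(25/2^24) / 24! ≈ 0.000156937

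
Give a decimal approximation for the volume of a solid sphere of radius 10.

Volume = π^{3/2}·(10)^3/Γ(5/2) = 4000·π/3 ≈ 4188.79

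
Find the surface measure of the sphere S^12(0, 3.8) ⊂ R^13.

S = n·V_n(r)/r = 13·V_13(3.8)/3.8 (volume-to-surface relation), giving 1.07322e+08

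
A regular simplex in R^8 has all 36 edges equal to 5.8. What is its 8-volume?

Volume = 5.8^8 · √(9/2^8) / 8! ≈ 5.95531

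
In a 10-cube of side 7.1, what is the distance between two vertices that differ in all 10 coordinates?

d = √(7.1² + 7.1² + ... + 7.1²) [10 terms] = √(10·7.1²) = 7.1√10 ≈ 22.4522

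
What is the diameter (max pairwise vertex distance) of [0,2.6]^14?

The space diagonal of an n-cube of side s is s√n. Here 2.6·√14 ≈ 9.72831.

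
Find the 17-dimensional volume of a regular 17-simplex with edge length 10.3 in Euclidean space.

For a regular n-simplex with edge a, V = (a^n / n!)·√((n+1)/2^n). With a=10.3, n=17: V ≈ 5.4456.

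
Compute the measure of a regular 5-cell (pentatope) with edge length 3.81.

For a regular n-simplex with edge a, V = (a^n / n!)·√((n+1)/2^n). With a=3.81, n=4: V ≈ 4.9081.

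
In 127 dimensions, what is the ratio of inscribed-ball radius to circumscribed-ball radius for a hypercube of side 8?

r_in / r_out = (8/2) / (8√127/2) = 1/√127 ≈ 0.0887357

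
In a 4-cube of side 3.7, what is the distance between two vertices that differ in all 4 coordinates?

||(3.7,3.7,...,3.7)|| = √(4)·3.7 = 7.4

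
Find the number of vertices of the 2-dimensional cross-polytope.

The vertices are ±e_1, ..., ±e_2, so there are 2·2 = 4.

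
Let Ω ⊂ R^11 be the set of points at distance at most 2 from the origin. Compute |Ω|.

Volume = π^{11/2}·(2)^11/Γ(13/2) = 131072·π^5/10395 ≈ 3858.64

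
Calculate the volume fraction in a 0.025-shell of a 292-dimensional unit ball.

Shell fraction = 1 - (1-0.025)^292 ≈ 0.999384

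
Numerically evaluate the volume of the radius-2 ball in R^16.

Volume = π^{16/2}·(2)^16/Γ(9) = 512·π^8/315 ≈ 15422.6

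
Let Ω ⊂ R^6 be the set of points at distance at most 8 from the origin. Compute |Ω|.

The n-ball volume is π^(n/2)·r^n/Γ(n/2+1). With n=6, r=8: V = 131072·π^3/3 ≈ 1.35468e+06.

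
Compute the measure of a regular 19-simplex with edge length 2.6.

V = (2.6^19 / 19!) · √((19+1) / 2^19) ≈ 3.89161e-12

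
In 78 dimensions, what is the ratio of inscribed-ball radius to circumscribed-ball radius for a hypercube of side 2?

r_in / r_out = (2/2) / (2√78/2) = 1/√78 ≈ 0.113228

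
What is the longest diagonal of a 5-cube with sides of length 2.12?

The space diagonal of an n-cube of side s is s√n. Here 2.12·√5 ≈ 4.74046.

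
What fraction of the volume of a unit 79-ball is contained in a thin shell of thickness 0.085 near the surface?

1 - (1-0.085)^79 ≈ 0.999104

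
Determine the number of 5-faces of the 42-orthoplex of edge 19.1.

An n-cross-polytope has 2^(k+1)·C(n,k+1) k-faces. Here 2^6·C(42,6) = 64·5245786 = 335730304.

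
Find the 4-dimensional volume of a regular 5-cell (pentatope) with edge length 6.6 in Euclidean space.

V_4 = √(5) · 6.6^4 / (4! · 2^(4/2)) ≈ 44.1967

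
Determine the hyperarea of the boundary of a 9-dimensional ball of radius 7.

|∂B_9(7)| = 26353376·π^4/15 ≈ 1.71137e+08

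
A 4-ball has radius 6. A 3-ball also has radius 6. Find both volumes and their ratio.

V_4(6) ≈ 6395.5. V_3(6) ≈ 904.779. Ratio V_4/V_3 ≈ 7.069.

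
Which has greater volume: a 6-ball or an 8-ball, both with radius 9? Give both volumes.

V_6(9) ≈ 2.74633e+06. V_8(9) ≈ 1.74714e+08. The 8-ball is larger.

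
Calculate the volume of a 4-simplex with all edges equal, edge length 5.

For a regular n-simplex with edge a, V = (a^n / n!)·√((n+1)/2^n). With a=5, n=4: V ≈ 14.5577.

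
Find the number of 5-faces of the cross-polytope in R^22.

Each 5-face is the convex hull of 6 vertices, one chosen as ±e_i from each of 6 distinct axes: 2^6·C(22,6) = 4775232.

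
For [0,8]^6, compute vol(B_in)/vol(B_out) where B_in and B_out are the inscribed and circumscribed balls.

V_in / V_out = (r_in/r_out)^6 = (1/√6)^6 = 6^(-6/2) ≈ 0.00462963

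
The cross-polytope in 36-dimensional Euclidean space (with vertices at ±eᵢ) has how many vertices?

Number of vertices = 2n = 72.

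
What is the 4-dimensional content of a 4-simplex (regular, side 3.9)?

Volume = 3.9^4 · √(5/2^4) / 4! ≈ 5.38855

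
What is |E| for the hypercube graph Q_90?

Each of the 2^90 = 1237940039285380274899124224 vertices has degree 90; total edges = 90·2^90/2 = 55707301767842112370460590080.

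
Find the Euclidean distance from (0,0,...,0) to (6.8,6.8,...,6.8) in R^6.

Diagonal = √6 · 6.8 ≈ 16.6565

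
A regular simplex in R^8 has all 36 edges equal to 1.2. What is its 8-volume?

Volume = 1.2^8 · √(9/2^8) / 8! ≈ 1.99954e-05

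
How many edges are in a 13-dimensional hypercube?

f_1(13-cube) = (13 choose 1) · 2^12 = 53248.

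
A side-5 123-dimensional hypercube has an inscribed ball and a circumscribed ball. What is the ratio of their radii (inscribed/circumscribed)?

For an n-cube of any side s, the inradius is s/2 and the circumradius is s√n/2, so the ratio is 1/√123 ≈ 0.090167.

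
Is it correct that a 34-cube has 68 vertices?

False. The 34-cube has 2^34 = 17179869184 vertices.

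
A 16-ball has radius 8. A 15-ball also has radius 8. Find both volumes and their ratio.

V_16(8) ≈ 6.62397e+13. V_15(8) ≈ 1.34208e+13. Ratio V_16/V_15 ≈ 4.936.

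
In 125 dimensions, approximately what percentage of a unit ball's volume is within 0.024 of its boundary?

1 - (1-0.024)^125 ≈ 0.952002 ≈ 95.20%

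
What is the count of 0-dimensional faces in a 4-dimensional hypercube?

Number of 0-faces = C(4,0) · 2^(4-0) = 1 · 16 = 16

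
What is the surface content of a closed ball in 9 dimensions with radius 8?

|∂B_9(8)| = 536870912·π^4/105 ≈ 4.98058e+08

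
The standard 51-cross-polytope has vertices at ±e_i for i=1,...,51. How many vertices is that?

The 51-dimensional cross-polytope has 2n = 2·51 = 102 vertices.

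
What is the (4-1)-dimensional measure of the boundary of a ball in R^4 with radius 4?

The surface area of an n-ball is 2π^(n/2) r^(n-1) / Γ(n/2). For n=4, r=4: 128·π^2 ≈ 1263.31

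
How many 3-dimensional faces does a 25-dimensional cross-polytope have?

Number of 3-faces = 2^(3+1) · C(25,3+1) = 16 · 12650 = 202400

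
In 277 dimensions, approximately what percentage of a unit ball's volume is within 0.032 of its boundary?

1 - (1-0.032)^277 ≈ 0.999878 ≈ 99.9878%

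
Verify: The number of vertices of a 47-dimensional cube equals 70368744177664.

False. The 47-cube has 2^47 = 140737488355328 vertices.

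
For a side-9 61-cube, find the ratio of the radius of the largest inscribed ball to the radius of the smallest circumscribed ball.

Ratio = (s/2)/(s√61/2) = 61^(-1/2) ≈ 0.128037.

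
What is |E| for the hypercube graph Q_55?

Number of 1-faces = C(55,1)·2^(55-1) = 55·18014398509481984 = 990791918021509120.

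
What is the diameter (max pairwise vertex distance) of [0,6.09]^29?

||(6.09,6.09,...,6.09)|| = √(29)·6.09 ≈ 32.7957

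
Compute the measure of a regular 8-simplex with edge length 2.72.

For a regular n-simplex with edge a, V = (a^n / n!)·√((n+1)/2^n). With a=2.72, n=8: V ≈ 0.0139326.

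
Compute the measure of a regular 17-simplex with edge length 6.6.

Volume = 6.6^17 · √(18/2^17) / 17! ≈ 0.00281877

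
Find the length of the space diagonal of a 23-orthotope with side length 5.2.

The space diagonal of an n-cube of side s is s√n. Here 5.2·√23 ≈ 24.9383.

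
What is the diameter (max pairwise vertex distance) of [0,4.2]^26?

The space diagonal of an n-cube of side s is s√n. Here 4.2·√26 ≈ 21.4159.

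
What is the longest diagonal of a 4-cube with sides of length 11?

||(11,11,...,11)|| = √(4)·11 = 22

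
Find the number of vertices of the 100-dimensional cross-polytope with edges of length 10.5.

An n-cross-polytope has 2n vertices; here n = 100, giving 200.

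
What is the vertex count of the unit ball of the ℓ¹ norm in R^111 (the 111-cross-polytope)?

An n-cross-polytope has 2n vertices; here n = 111, giving 222.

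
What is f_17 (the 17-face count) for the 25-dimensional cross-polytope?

Each 17-face is the convex hull of 18 vertices, one chosen as ±e_i from each of 18 distinct axes: 2^18·C(25,18) = 126012620800.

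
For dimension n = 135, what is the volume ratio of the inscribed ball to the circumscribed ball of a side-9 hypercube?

V_in / V_out = (r_in/r_out)^135 = (1/√135)^135 = 135^(-135/2) ≈ 1.59394e-144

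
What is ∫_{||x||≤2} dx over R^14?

V = 1024·π^7/315 ≈ 9818.35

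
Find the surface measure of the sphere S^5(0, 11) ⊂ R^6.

|∂B_6(11)| = 161051·π^3 ≈ 4.99359e+06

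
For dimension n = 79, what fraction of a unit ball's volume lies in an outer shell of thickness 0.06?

1 - (1-0.06)^79 ≈ 0.992465 ≈ 99.25%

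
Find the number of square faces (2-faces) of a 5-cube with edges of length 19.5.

Number of 2-faces = C(5,2) · 2^(5-2) = 10 · 8 = 80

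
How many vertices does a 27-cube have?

Number of vertices = 2^27 = 134217728.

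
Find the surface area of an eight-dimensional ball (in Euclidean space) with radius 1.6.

|∂B_8(1.6)| ≈ 871.602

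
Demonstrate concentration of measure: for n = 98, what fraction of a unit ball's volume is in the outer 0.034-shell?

1 - (1-0.034)^98 ≈ 0.96629 ≈ 96.63%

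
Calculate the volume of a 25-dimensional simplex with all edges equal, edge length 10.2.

V = (10.2^25 / 25!) · √((25+1) / 2^25) ≈ 0.000931044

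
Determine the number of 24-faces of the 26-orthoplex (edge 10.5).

An n-cross-polytope has 2^(k+1)·C(n,k+1) k-faces. Here 2^25·C(26,25) = 33554432·26 = 872415232.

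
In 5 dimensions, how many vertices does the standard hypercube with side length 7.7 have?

An n-cube has 2^n vertices; for n = 5 that is 2^5 = 32.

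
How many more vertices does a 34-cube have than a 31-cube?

The 34-cube has 2^34 = 17179869184 vertices. The 31-cube has 2^31 = 2147483648 vertices. Difference: 17179869184 - 2147483648 = 15032385536.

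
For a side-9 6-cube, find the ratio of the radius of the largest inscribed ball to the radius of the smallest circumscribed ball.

r_in = 9/2 (half the side); r_out = 9√6/2 (half the diagonal). Ratio = 1/√6 ≈ 0.408248.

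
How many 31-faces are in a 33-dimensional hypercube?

Choose 31 of 33 axes to span the face (C(33,31) = 528 ways), then fix each of the remaining 2 coordinates at one of its two extreme values (2^2 = 4 ways): 528·4 = 2112.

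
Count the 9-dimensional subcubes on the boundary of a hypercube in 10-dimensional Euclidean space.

Choose 9 of 10 axes to span the face (C(10,9) = 10 ways), then fix each of the remaining 1 coordinate at one of its two extreme values (2^1 = 2 ways): 10·2 = 20.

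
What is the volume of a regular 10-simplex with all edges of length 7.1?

Volume = 7.1^10 · √(11/2^10) / 10! ≈ 9.29751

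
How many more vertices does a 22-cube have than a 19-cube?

The 22-cube has 2^22 = 4194304 vertices. The 19-cube has 2^19 = 524288 vertices. Difference: 4194304 - 524288 = 3670016.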